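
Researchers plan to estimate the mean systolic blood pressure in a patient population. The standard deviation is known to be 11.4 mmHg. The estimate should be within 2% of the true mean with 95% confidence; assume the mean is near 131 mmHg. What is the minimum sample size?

73

For a mean, the margin of error is E = z·σ/√n, so n = (zσ/E)².
At 95% confidence, z = 1.960.
E = 2% of 131 = 2.62 mmHg.
n = (1.960 × 11.4 / 2.62)² = 72.73
Round up: n = 73.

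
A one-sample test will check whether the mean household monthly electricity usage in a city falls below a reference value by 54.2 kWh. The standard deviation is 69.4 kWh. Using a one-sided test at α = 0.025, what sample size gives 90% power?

n = 18

For a one-sample z-test, n = ((z_α + z_β)·σ/δ)².
z_α = 1.960 (one-sided α = 0.025); z_β = 1.282 (power 90% → β = 0.1).
n = (3.242 × 69.4 / 54.2)² = 17.23
Round up: n = 18.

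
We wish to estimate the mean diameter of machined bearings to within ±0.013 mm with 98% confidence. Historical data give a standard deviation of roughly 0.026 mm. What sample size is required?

For a mean, the margin of error is E = z·σ/√n, so n = (zσ/E)².
At 98% confidence, z = 2.326.
n = (2.326 × 0.026 / 0.013)² = 21.64
Round up: n = 22.

22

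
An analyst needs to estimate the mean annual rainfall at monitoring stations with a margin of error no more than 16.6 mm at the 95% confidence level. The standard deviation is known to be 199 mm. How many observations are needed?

n = 553

For a mean, the margin of error is E = z·σ/√n, so n = (zσ/E)².
At 95% confidence, z = 1.960.
n = (1.960 × 199 / 16.6)² = 552.08
Round up: n = 553.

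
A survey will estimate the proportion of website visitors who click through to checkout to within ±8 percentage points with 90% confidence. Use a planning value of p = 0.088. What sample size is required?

For a proportion with margin E = 0.08 at 90% confidence, z = 1.645.
n = p̂(1−p̂)(z/E)² = 0.088 × 0.912 × (1.645/0.08)² = 33.93
Round up: n = 34.

n = 34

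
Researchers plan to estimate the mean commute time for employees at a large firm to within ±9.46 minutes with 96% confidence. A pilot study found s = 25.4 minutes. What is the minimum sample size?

31

For a mean, the margin of error is E = z·σ/√n, so n = (zσ/E)².
At 96% confidence, z = 2.054.
n = (2.054 × 25.4 / 9.46)² = 30.41
Round up: n = 31.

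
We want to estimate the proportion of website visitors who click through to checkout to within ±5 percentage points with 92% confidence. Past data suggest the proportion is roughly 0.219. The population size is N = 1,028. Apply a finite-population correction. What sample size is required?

For a proportion with margin E = 0.05 at 92% confidence, z = 1.751.
n = p̂(1−p̂)(z/E)² = 0.219 × 0.781 × (1.751/0.05)² = 209.76 — call this n₀.
Finite-population correction with N = 1,028: n = n₀ / (1 + (n₀−1)/N) = 209.76 / 1.203 = 174.36
Round up: n = 175.

175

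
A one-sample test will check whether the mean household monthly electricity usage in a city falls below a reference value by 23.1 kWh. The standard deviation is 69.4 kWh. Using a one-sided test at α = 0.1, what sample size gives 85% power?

For a one-sample z-test, n = ((z_α + z_β)·σ/δ)².
z_α = 1.282 (one-sided α = 0.1); z_β = 1.036 (power 85% → β = 0.15).
n = (2.318 × 69.4 / 23.1)² = 48.50
Round up: n = 49.

49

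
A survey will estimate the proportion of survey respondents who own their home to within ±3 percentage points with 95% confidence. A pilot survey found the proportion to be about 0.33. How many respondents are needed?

944

For a proportion with margin E = 0.03 at 95% confidence, z = 1.960.
n = p̂(1−p̂)(z/E)² = 0.33 × 0.67 × (1.960/0.03)² = 943.75
Round up: n = 944.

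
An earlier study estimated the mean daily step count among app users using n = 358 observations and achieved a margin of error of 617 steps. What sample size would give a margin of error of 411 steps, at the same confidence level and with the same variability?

Margin of error scales as 1/√n, so n₂ = n₁·(E₁/E₂)².
n₂ = 358 × (617/411)² = 358 × 2.254 = 806.93
Round up: n₂ = 807.

807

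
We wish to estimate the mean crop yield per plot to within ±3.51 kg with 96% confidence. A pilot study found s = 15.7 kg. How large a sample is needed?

85

For a mean, the margin of error is E = z·σ/√n, so n = (zσ/E)².
At 96% confidence, z = 2.054.
n = (2.054 × 15.7 / 3.51)² = 84.41
Round up: n = 85.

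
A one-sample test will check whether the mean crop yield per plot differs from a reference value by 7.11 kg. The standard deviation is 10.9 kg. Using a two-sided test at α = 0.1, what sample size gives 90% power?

For a one-sample z-test, n = ((z_{α/2} + z_β)·σ/δ)².
z_{α/2} = 1.645 (two-sided α = 0.1); z_β = 1.282 (power 90% → β = 0.1).
n = (2.927 × 10.9 / 7.11)² = 20.14
Round up: n = 21.

21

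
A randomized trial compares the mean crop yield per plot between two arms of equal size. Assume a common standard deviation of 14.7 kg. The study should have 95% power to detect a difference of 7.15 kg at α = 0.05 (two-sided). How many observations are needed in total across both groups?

For two equal groups, n per group = 2·((z_{α/2} + z_β)·σ/δ)².
z_{α/2} = 1.960; z_β = 1.645 (power 95%).
n = 2 × (3.605 × 14.7 / 7.15)² = 2 × 54.93 = 109.86
Round up: n = 110 per group.
Total across both groups: 2 × 110 = 220.

220 total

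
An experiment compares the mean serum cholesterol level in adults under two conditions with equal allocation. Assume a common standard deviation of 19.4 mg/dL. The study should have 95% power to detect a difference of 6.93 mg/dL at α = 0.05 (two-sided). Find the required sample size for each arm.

For two equal groups, n per group = 2·((z_{α/2} + z_β)·σ/δ)².
z_{α/2} = 1.960; z_β = 1.645 (power 95%).
n = 2 × (3.605 × 19.4 / 6.93)² = 2 × 101.85 = 203.70
Round up: n = 204 per group.

204 per group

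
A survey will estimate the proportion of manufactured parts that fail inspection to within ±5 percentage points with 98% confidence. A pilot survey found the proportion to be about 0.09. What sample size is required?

For a proportion with margin E = 0.05 at 98% confidence, z = 2.326.
n = p̂(1−p̂)(z/E)² = 0.09 × 0.91 × (2.326/0.05)² = 177.24
Round up: n = 178.

178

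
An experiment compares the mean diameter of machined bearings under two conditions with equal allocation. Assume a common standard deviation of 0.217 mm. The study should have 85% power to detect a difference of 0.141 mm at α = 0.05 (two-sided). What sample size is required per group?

For two equal groups, n per group = 2·((z_{α/2} + z_β)·σ/δ)².
z_{α/2} = 1.960; z_β = 1.036 (power 85%).
n = 2 × (2.996 × 0.217 / 0.141)² = 2 × 21.26 = 42.52
Round up: n = 43 per group.

43 per group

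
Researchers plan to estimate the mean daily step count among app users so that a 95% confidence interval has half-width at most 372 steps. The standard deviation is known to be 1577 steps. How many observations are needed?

70

For a mean, the margin of error is E = z·σ/√n, so n = (zσ/E)².
At 95% confidence, z = 1.960.
n = (1.960 × 1577 / 372)² = 69.04
Round up: n = 70.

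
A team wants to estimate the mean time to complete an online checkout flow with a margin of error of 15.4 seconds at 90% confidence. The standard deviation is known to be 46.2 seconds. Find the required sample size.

For a mean, the margin of error is E = z·σ/√n, so n = (zσ/E)².
At 90% confidence, z = 1.645.
n = (1.645 × 46.2 / 15.4)² = 24.35
Round up: n = 25.

25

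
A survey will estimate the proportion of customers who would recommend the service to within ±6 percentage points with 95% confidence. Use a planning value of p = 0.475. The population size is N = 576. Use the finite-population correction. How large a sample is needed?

n = 183

For a proportion with margin E = 0.06 at 95% confidence, z = 1.960.
n = p̂(1−p̂)(z/E)² = 0.475 × 0.525 × (1.960/0.06)² = 266.11 — call this n₀.
Finite-population correction with N = 576: n = n₀ / (1 + (n₀−1)/N) = 266.11 / 1.46 = 182.27
Round up: n = 183.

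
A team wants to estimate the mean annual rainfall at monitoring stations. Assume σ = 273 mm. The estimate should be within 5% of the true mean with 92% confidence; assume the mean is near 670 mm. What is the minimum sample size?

For a mean, the margin of error is E = z·σ/√n, so n = (zσ/E)².
At 92% confidence, z = 1.751.
E = 5% of 670 = 33.5 mm.
n = (1.751 × 273 / 33.5)² = 203.61
Round up: n = 204.

204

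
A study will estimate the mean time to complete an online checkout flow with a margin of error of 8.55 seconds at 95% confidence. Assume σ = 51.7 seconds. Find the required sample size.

141

For a mean, the margin of error is E = z·σ/√n, so n = (zσ/E)².
At 95% confidence, z = 1.960.
n = (1.960 × 51.7 / 8.55)² = 140.46
Round up: n = 141.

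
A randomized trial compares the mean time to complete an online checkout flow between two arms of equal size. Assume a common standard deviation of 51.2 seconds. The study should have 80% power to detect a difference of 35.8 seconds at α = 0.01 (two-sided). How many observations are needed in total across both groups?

96 total

For two equal groups, n per group = 2·((z_{α/2} + z_β)·σ/δ)².
z_{α/2} = 2.576; z_β = 0.842 (power 80%).
n = 2 × (3.418 × 51.2 / 35.8)² = 2 × 23.90 = 47.80
Round up: n = 48 per group.
Total across both groups: 2 × 48 = 96.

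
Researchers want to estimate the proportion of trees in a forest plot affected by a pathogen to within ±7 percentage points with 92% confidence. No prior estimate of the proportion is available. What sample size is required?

n = 157

For a proportion with margin E = 0.07 at 92% confidence, z = 1.751.
With no prior estimate, use p = 0.5, which maximizes p(1−p) at 0.25.
n = 0.25 × (z/E)² = 0.25 × (1.751/0.07)² = 156.43
Round up: n = 157.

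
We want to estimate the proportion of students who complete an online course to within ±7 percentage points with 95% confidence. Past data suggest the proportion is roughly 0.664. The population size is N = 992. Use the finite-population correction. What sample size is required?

149

For a proportion with margin E = 0.07 at 95% confidence, z = 1.960.
n = p̂(1−p̂)(z/E)² = 0.664 × 0.336 × (1.960/0.07)² = 174.91 — call this n₀.
Finite-population correction with N = 992: n = n₀ / (1 + (n₀−1)/N) = 174.91 / 1.175 = 148.86
Round up: n = 149.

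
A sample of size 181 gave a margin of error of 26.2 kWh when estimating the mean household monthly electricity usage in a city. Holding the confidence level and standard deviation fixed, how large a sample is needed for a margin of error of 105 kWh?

Margin of error scales as 1/√n, so n₂ = n₁·(E₁/E₂)².
n₂ = 181 × (26.2/105)² = 181 × 0.06226 = 11.27
Round up: n₂ = 12.

12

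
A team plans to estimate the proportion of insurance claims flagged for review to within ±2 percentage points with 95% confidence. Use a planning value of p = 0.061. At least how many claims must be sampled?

551

For a proportion with margin E = 0.02 at 95% confidence, z = 1.960.
n = p̂(1−p̂)(z/E)² = 0.061 × 0.939 × (1.960/0.02)² = 550.11
Round up: n = 551.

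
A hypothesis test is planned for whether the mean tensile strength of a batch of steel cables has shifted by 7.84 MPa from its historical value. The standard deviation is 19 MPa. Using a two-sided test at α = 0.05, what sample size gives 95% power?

77

For a one-sample z-test, n = ((z_{α/2} + z_β)·σ/δ)².
z_{α/2} = 1.960 (two-sided α = 0.05); z_β = 1.645 (power 95% → β = 0.05).
n = (3.605 × 19 / 7.84)² = 76.33
Round up: n = 77.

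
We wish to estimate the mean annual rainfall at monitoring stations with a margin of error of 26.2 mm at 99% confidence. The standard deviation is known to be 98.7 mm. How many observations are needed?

n = 95

For a mean, the margin of error is E = z·σ/√n, so n = (zσ/E)².
At 99% confidence, z = 2.576.
n = (2.576 × 98.7 / 26.2)² = 94.17
Round up: n = 95.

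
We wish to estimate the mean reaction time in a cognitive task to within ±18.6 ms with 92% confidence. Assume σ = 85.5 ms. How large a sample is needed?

n = 65

For a mean, the margin of error is E = z·σ/√n, so n = (zσ/E)².
At 92% confidence, z = 1.751.
n = (1.751 × 85.5 / 18.6)² = 64.79
Round up: n = 65.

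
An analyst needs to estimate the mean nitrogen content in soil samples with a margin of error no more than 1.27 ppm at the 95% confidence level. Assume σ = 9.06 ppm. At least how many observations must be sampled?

n = 196

For a mean, the margin of error is E = z·σ/√n, so n = (zσ/E)².
At 95% confidence, z = 1.960.
n = (1.960 × 9.06 / 1.27)² = 195.51
Round up: n = 196.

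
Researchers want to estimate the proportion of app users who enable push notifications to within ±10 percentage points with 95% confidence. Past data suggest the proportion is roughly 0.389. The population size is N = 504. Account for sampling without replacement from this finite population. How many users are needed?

For a proportion with margin E = 0.1 at 95% confidence, z = 1.960.
n = p̂(1−p̂)(z/E)² = 0.389 × 0.611 × (1.960/0.1)² = 91.31 — call this n₀.
Finite-population correction with N = 504: n = n₀ / (1 + (n₀−1)/N) = 91.31 / 1.179 = 77.45
Round up: n = 78.

78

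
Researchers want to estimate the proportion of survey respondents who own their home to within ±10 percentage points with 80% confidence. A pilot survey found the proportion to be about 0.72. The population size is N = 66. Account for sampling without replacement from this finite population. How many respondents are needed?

For a proportion with margin E = 0.1 at 80% confidence, z = 1.282.
n = p̂(1−p̂)(z/E)² = 0.72 × 0.28 × (1.282/0.1)² = 33.13 — call this n₀.
Finite-population correction with N = 66: n = n₀ / (1 + (n₀−1)/N) = 33.13 / 1.487 = 22.28
Round up: n = 23.

23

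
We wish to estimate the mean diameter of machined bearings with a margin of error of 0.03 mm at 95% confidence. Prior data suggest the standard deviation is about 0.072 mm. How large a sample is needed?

For a mean, the margin of error is E = z·σ/√n, so n = (zσ/E)².
At 95% confidence, z = 1.960.
n = (1.960 × 0.072 / 0.03)² = 22.13
Round up: n = 23.

23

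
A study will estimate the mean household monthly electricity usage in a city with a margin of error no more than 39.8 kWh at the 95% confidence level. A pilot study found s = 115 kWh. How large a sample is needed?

33

For a mean, the margin of error is E = z·σ/√n, so n = (zσ/E)².
At 95% confidence, z = 1.960.
n = (1.960 × 115 / 39.8)² = 32.07
Round up: n = 33.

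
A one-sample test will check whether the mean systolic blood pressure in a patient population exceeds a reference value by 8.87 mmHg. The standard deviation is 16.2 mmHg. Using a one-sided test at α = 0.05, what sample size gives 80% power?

n = 21

For a one-sample z-test, n = ((z_α + z_β)·σ/δ)².
z_α = 1.645 (one-sided α = 0.05); z_β = 0.842 (power 80% → β = 0.2).
n = (2.487 × 16.2 / 8.87)² = 20.63
Round up: n = 21.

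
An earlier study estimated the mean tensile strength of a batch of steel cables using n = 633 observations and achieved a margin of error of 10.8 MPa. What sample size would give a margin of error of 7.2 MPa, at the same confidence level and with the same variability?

Margin of error scales as 1/√n, so n₂ = n₁·(E₁/E₂)².
n₂ = 633 × (10.8/7.2)² = 633 × 2.25 = 1424.25
Round up: n₂ = 1425.

n = 1425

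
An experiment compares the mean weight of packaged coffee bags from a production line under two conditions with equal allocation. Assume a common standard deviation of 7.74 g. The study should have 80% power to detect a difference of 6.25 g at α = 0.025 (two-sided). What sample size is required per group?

For two equal groups, n per group = 2·((z_{α/2} + z_β)·σ/δ)².
z_{α/2} = 2.241; z_β = 0.842 (power 80%).
n = 2 × (3.083 × 7.74 / 6.25)² = 2 × 14.58 = 29.16
Round up: n = 30 per group.

30 per group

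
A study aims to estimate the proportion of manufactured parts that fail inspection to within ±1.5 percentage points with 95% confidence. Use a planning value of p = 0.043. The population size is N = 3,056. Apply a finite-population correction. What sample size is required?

For a proportion with margin E = 0.015 at 95% confidence, z = 1.960.
n = p̂(1−p̂)(z/E)² = 0.043 × 0.957 × (1.960/0.015)² = 702.60 — call this n₀.
Finite-population correction with N = 3,056: n = n₀ / (1 + (n₀−1)/N) = 702.60 / 1.23 = 571.22
Round up: n = 572.

572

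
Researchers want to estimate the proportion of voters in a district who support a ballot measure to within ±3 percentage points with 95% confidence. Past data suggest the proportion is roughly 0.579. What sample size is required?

For a proportion with margin E = 0.03 at 95% confidence, z = 1.960.
n = p̂(1−p̂)(z/E)² = 0.579 × 0.421 × (1.960/0.03)² = 1040.47
Round up: n = 1041.

1041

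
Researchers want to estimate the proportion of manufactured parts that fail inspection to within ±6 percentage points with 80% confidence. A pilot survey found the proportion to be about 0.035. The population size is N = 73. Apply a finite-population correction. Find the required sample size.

For a proportion with margin E = 0.06 at 80% confidence, z = 1.282.
n = p̂(1−p̂)(z/E)² = 0.035 × 0.965 × (1.282/0.06)² = 15.42 — call this n₀.
Finite-population correction with N = 73: n = n₀ / (1 + (n₀−1)/N) = 15.42 / 1.198 = 12.87
Round up: n = 13.

13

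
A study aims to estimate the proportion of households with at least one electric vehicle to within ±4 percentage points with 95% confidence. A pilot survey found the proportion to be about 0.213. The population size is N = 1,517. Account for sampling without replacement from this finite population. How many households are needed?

319

For a proportion with margin E = 0.04 at 95% confidence, z = 1.960.
n = p̂(1−p̂)(z/E)² = 0.213 × 0.787 × (1.960/0.04)² = 402.48 — call this n₀.
Finite-population correction with N = 1,517: n = n₀ / (1 + (n₀−1)/N) = 402.48 / 1.265 = 318.17
Round up: n = 319.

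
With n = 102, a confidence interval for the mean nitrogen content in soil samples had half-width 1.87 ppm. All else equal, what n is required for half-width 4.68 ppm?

Margin of error scales as 1/√n, so n₂ = n₁·(E₁/E₂)².
n₂ = 102 × (1.87/4.68)² = 102 × 0.1597 = 16.29
Round up: n₂ = 17.

17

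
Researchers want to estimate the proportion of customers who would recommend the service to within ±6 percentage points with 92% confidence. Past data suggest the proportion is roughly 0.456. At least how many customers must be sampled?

212

For a proportion with margin E = 0.06 at 92% confidence, z = 1.751.
n = p̂(1−p̂)(z/E)² = 0.456 × 0.544 × (1.751/0.06)² = 211.27
Round up: n = 212.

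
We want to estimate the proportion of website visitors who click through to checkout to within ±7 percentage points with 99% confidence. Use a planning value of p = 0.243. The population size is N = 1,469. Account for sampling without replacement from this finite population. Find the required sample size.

214

For a proportion with margin E = 0.07 at 99% confidence, z = 2.576.
n = p̂(1−p̂)(z/E)² = 0.243 × 0.757 × (2.576/0.07)² = 249.11 — call this n₀.
Finite-population correction with N = 1,469: n = n₀ / (1 + (n₀−1)/N) = 249.11 / 1.169 = 213.10
Round up: n = 214.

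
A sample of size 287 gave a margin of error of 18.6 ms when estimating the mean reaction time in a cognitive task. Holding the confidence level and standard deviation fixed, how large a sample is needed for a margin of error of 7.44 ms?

1794

Margin of error scales as 1/√n, so n₂ = n₁·(E₁/E₂)².
n₂ = 287 × (18.6/7.44)² = 287 × 6.25 = 1793.75
Round up: n₂ = 1794.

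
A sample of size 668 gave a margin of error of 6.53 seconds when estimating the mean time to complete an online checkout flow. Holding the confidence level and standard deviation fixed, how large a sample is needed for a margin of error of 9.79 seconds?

Margin of error scales as 1/√n, so n₂ = n₁·(E₁/E₂)².
n₂ = 668 × (6.53/9.79)² = 668 × 0.4449 = 297.19
Round up: n₂ = 298.

298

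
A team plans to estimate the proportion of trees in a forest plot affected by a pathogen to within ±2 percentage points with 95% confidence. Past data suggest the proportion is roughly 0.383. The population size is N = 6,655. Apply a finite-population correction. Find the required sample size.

For a proportion with margin E = 0.02 at 95% confidence, z = 1.960.
n = p̂(1−p̂)(z/E)² = 0.383 × 0.617 × (1.960/0.02)² = 2269.53 — call this n₀.
Finite-population correction with N = 6,655: n = n₀ / (1 + (n₀−1)/N) = 2269.53 / 1.341 = 1692.42
Round up: n = 1693.

1693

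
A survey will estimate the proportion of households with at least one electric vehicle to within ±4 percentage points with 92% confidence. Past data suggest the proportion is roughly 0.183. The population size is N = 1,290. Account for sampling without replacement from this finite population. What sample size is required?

235

For a proportion with margin E = 0.04 at 92% confidence, z = 1.751.
n = p̂(1−p̂)(z/E)² = 0.183 × 0.817 × (1.751/0.04)² = 286.50 — call this n₀.
Finite-population correction with N = 1,290: n = n₀ / (1 + (n₀−1)/N) = 286.50 / 1.221 = 234.64
Round up: n = 235.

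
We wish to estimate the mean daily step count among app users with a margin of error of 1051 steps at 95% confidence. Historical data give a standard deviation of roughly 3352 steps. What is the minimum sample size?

40

For a mean, the margin of error is E = z·σ/√n, so n = (zσ/E)².
At 95% confidence, z = 1.960.
n = (1.960 × 3352 / 1051)² = 39.08
Round up: n = 40.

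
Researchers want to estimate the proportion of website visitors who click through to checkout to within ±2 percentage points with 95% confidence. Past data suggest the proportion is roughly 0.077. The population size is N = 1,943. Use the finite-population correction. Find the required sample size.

506

For a proportion with margin E = 0.02 at 95% confidence, z = 1.960.
n = p̂(1−p̂)(z/E)² = 0.077 × 0.923 × (1.960/0.02)² = 682.57 — call this n₀.
Finite-population correction with N = 1,943: n = n₀ / (1 + (n₀−1)/N) = 682.57 / 1.351 = 505.23
Round up: n = 506.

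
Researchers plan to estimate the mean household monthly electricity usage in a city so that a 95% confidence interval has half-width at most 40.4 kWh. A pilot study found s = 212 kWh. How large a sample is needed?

For a mean, the margin of error is E = z·σ/√n, so n = (zσ/E)².
At 95% confidence, z = 1.960.
n = (1.960 × 212 / 40.4)² = 105.78
Round up: n = 106.

106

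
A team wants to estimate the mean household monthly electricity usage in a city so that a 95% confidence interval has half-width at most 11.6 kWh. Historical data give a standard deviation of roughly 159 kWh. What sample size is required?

For a mean, the margin of error is E = z·σ/√n, so n = (zσ/E)².
At 95% confidence, z = 1.960.
n = (1.960 × 159 / 11.6)² = 721.76
Round up: n = 722.

722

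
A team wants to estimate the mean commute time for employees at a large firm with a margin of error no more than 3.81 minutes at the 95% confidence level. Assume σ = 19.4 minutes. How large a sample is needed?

For a mean, the margin of error is E = z·σ/√n, so n = (zσ/E)².
At 95% confidence, z = 1.960.
n = (1.960 × 19.4 / 3.81)² = 99.60
Round up: n = 100.

100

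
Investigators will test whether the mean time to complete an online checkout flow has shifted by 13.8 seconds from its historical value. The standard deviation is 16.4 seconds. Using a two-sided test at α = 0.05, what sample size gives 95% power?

19

For a one-sample z-test, n = ((z_{α/2} + z_β)·σ/δ)².
z_{α/2} = 1.960 (two-sided α = 0.05); z_β = 1.645 (power 95% → β = 0.05).
n = (3.605 × 16.4 / 13.8)² = 18.35
Round up: n = 19.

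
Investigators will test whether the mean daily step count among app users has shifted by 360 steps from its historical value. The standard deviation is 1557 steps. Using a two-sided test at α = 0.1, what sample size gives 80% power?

116

For a one-sample z-test, n = ((z_{α/2} + z_β)·σ/δ)².
z_{α/2} = 1.645 (two-sided α = 0.1); z_β = 0.842 (power 80% → β = 0.2).
n = (2.487 × 1557 / 360)² = 115.70
Round up: n = 116.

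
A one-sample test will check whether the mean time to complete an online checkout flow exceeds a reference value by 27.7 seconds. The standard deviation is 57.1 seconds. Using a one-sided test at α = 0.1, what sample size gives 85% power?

n = 23

For a one-sample z-test, n = ((z_α + z_β)·σ/δ)².
z_α = 1.282 (one-sided α = 0.1); z_β = 1.036 (power 85% → β = 0.15).
n = (2.318 × 57.1 / 27.7)² = 22.83
Round up: n = 23.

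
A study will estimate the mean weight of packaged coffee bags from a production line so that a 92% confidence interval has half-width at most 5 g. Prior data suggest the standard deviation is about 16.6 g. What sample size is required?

For a mean, the margin of error is E = z·σ/√n, so n = (zσ/E)².
At 92% confidence, z = 1.751.
n = (1.751 × 16.6 / 5)² = 33.79
Round up: n = 34.

n = 34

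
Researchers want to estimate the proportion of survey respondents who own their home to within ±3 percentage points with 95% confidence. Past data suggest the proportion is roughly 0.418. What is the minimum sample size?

For a proportion with margin E = 0.03 at 95% confidence, z = 1.960.
n = p̂(1−p̂)(z/E)² = 0.418 × 0.582 × (1.960/0.03)² = 1038.41
Round up: n = 1039.

n = 1039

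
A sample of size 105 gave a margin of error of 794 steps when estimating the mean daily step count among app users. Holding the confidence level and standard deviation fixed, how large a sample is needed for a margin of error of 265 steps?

n = 943

Margin of error scales as 1/√n, so n₂ = n₁·(E₁/E₂)².
n₂ = 105 × (794/265)² = 105 × 8.977 = 942.59
Round up: n₂ = 943.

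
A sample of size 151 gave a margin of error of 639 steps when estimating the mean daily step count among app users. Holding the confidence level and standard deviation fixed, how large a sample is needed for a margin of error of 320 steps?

Margin of error scales as 1/√n, so n₂ = n₁·(E₁/E₂)².
n₂ = 151 × (639/320)² = 151 × 3.988 = 602.19
Round up: n₂ = 603.

603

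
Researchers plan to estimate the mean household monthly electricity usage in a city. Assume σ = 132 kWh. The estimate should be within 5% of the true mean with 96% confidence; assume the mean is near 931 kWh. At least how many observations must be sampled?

n = 34

For a mean, the margin of error is E = z·σ/√n, so n = (zσ/E)².
At 96% confidence, z = 2.054.
E = 5% of 931 = 46.55 kWh.
n = (2.054 × 132 / 46.55)² = 33.92
Round up: n = 34.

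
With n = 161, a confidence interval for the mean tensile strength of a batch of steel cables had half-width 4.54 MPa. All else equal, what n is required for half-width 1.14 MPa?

Margin of error scales as 1/√n, so n₂ = n₁·(E₁/E₂)².
n₂ = 161 × (4.54/1.14)² = 161 × 15.86 = 2553.46
Round up: n₂ = 2554.

n = 2554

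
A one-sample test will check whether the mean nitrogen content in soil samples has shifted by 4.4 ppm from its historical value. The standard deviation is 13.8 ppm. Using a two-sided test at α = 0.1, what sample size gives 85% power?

n = 71

For a one-sample z-test, n = ((z_{α/2} + z_β)·σ/δ)².
z_{α/2} = 1.645 (two-sided α = 0.1); z_β = 1.036 (power 85% → β = 0.15).
n = (2.681 × 13.8 / 4.4)² = 70.70
Round up: n = 71.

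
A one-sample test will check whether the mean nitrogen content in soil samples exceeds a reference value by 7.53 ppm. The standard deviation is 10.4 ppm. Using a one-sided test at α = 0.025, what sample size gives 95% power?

n = 25

For a one-sample z-test, n = ((z_α + z_β)·σ/δ)².
z_α = 1.960 (one-sided α = 0.025); z_β = 1.645 (power 95% → β = 0.05).
n = (3.605 × 10.4 / 7.53)² = 24.79
Round up: n = 25.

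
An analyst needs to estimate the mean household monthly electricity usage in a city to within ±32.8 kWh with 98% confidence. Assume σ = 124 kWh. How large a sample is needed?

78

For a mean, the margin of error is E = z·σ/√n, so n = (zσ/E)².
At 98% confidence, z = 2.326.
n = (2.326 × 124 / 32.8)² = 77.32
Round up: n = 78.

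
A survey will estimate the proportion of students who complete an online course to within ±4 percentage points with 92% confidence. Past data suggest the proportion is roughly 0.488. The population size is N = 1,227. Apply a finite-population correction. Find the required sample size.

345

For a proportion with margin E = 0.04 at 92% confidence, z = 1.751.
n = p̂(1−p̂)(z/E)² = 0.488 × 0.512 × (1.751/0.04)² = 478.79 — call this n₀.
Finite-population correction with N = 1,227: n = n₀ / (1 + (n₀−1)/N) = 478.79 / 1.389 = 344.70
Round up: n = 345.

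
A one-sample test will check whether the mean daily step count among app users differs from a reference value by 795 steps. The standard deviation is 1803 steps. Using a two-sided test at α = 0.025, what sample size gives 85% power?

For a one-sample z-test, n = ((z_{α/2} + z_β)·σ/δ)².
z_{α/2} = 2.241 (two-sided α = 0.025); z_β = 1.036 (power 85% → β = 0.15).
n = (3.277 × 1803 / 795)² = 55.23
Round up: n = 56.

56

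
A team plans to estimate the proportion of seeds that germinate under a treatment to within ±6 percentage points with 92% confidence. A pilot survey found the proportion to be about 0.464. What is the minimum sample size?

For a proportion with margin E = 0.06 at 92% confidence, z = 1.751.
n = p̂(1−p̂)(z/E)² = 0.464 × 0.536 × (1.751/0.06)² = 211.81
Round up: n = 212.

212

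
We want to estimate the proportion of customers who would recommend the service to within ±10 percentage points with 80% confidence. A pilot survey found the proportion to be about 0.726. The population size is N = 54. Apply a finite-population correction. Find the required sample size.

21

For a proportion with margin E = 0.1 at 80% confidence, z = 1.282.
n = p̂(1−p̂)(z/E)² = 0.726 × 0.274 × (1.282/0.1)² = 32.69 — call this n₀.
Finite-population correction with N = 54: n = n₀ / (1 + (n₀−1)/N) = 32.69 / 1.587 = 20.60
Round up: n = 21.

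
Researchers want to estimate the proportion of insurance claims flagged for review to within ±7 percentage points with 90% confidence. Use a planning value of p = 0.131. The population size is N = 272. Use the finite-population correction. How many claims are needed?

For a proportion with margin E = 0.07 at 90% confidence, z = 1.645.
n = p̂(1−p̂)(z/E)² = 0.131 × 0.869 × (1.645/0.07)² = 62.87 — call this n₀.
Finite-population correction with N = 272: n = n₀ / (1 + (n₀−1)/N) = 62.87 / 1.227 = 51.24
Round up: n = 52.

52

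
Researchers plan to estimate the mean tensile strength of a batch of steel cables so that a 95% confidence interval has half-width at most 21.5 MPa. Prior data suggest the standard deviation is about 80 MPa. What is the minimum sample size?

54

For a mean, the margin of error is E = z·σ/√n, so n = (zσ/E)².
At 95% confidence, z = 1.960.
n = (1.960 × 80 / 21.5)² = 53.19
Round up: n = 54.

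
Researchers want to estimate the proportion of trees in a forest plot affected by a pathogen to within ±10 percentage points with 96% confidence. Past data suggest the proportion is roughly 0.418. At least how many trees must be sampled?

For a proportion with margin E = 0.1 at 96% confidence, z = 2.054.
n = p̂(1−p̂)(z/E)² = 0.418 × 0.582 × (2.054/0.1)² = 102.64
Round up: n = 103.

103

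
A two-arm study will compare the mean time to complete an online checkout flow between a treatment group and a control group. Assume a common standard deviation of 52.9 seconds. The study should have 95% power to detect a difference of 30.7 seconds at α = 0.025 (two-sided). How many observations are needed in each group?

For two equal groups, n per group = 2·((z_{α/2} + z_β)·σ/δ)².
z_{α/2} = 2.241; z_β = 1.645 (power 95%).
n = 2 × (3.886 × 52.9 / 30.7)² = 2 × 44.84 = 89.68
Round up: n = 90 per group.

90 per group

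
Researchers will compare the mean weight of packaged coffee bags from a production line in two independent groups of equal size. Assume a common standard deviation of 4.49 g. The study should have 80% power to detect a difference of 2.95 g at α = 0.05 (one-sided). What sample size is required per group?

For two equal groups, n per group = 2·((z_α + z_β)·σ/δ)².
z_α = 1.645; z_β = 0.842 (power 80%).
n = 2 × (2.487 × 4.49 / 2.95)² = 2 × 14.33 = 28.66
Round up: n = 29 per group.

29 per group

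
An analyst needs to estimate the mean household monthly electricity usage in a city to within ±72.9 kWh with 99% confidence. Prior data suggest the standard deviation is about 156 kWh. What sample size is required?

For a mean, the margin of error is E = z·σ/√n, so n = (zσ/E)².
At 99% confidence, z = 2.576.
n = (2.576 × 156 / 72.9)² = 30.39
Round up: n = 31.

n = 31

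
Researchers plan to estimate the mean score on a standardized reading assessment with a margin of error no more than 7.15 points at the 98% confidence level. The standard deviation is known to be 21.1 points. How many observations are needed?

For a mean, the margin of error is E = z·σ/√n, so n = (zσ/E)².
At 98% confidence, z = 2.326.
n = (2.326 × 21.1 / 7.15)² = 47.12
Round up: n = 48.

n = 48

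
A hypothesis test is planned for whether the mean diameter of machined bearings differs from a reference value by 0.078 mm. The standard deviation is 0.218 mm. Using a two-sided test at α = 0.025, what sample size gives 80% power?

For a one-sample z-test, n = ((z_{α/2} + z_β)·σ/δ)².
z_{α/2} = 2.241 (two-sided α = 0.025); z_β = 0.842 (power 80% → β = 0.2).
n = (3.083 × 0.218 / 0.078)² = 74.25
Round up: n = 75.

n = 75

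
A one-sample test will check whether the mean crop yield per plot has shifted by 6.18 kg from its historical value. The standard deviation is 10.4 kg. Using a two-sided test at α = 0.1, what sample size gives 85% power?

For a one-sample z-test, n = ((z_{α/2} + z_β)·σ/δ)².
z_{α/2} = 1.645 (two-sided α = 0.1); z_β = 1.036 (power 85% → β = 0.15).
n = (2.681 × 10.4 / 6.18)² = 20.36
Round up: n = 21.

n = 21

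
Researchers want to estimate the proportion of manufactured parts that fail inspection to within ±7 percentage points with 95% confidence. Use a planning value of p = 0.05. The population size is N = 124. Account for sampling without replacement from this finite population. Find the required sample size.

29

For a proportion with margin E = 0.07 at 95% confidence, z = 1.960.
n = p̂(1−p̂)(z/E)² = 0.05 × 0.95 × (1.960/0.07)² = 37.24 — call this n₀.
Finite-population correction with N = 124: n = n₀ / (1 + (n₀−1)/N) = 37.24 / 1.292 = 28.82
Round up: n = 29.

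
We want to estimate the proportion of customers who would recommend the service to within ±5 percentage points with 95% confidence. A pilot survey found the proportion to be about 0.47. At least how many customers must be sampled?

383

For a proportion with margin E = 0.05 at 95% confidence, z = 1.960.
n = p̂(1−p̂)(z/E)² = 0.47 × 0.53 × (1.960/0.05)² = 382.78
Round up: n = 383.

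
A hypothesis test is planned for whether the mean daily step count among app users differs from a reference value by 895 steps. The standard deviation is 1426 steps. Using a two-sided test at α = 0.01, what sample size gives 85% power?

34

For a one-sample z-test, n = ((z_{α/2} + z_β)·σ/δ)².
z_{α/2} = 2.576 (two-sided α = 0.01); z_β = 1.036 (power 85% → β = 0.15).
n = (3.612 × 1426 / 895)² = 33.12
Round up: n = 34.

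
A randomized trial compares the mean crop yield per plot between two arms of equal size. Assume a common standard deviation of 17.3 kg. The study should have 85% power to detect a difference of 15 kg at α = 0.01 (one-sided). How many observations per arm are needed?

For two equal groups, n per group = 2·((z_α + z_β)·σ/δ)².
z_α = 2.326; z_β = 1.036 (power 85%).
n = 2 × (3.362 × 17.3 / 15)² = 2 × 15.04 = 30.08
Round up: n = 31 per group.

31 per group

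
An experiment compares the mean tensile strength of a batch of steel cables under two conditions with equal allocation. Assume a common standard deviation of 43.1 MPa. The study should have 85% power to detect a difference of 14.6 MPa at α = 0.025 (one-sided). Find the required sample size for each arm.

For two equal groups, n per group = 2·((z_α + z_β)·σ/δ)².
z_α = 1.960; z_β = 1.036 (power 85%).
n = 2 × (2.996 × 43.1 / 14.6)² = 2 × 78.22 = 156.44
Round up: n = 157 per group.

157 per group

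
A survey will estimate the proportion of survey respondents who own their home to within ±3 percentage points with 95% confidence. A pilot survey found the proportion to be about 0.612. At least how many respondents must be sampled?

For a proportion with margin E = 0.03 at 95% confidence, z = 1.960.
n = p̂(1−p̂)(z/E)² = 0.612 × 0.388 × (1.960/0.03)² = 1013.57
Round up: n = 1014.

1014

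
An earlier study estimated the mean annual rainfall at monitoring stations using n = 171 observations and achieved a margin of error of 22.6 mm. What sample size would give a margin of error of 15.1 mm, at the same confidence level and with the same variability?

Margin of error scales as 1/√n, so n₂ = n₁·(E₁/E₂)².
n₂ = 171 × (22.6/15.1)² = 171 × 2.24 = 383.04
Round up: n₂ = 384.

384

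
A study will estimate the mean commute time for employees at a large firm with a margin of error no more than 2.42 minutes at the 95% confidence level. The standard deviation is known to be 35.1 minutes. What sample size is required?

809

For a mean, the margin of error is E = z·σ/√n, so n = (zσ/E)².
At 95% confidence, z = 1.960.
n = (1.960 × 35.1 / 2.42)² = 808.16
Round up: n = 809.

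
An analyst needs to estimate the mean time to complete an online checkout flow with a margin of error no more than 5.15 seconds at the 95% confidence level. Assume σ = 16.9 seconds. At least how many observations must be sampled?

For a mean, the margin of error is E = z·σ/√n, so n = (zσ/E)².
At 95% confidence, z = 1.960.
n = (1.960 × 16.9 / 5.15)² = 41.37
Round up: n = 42.

42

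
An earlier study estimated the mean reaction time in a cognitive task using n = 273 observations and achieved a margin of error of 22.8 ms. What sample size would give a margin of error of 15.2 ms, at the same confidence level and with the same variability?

Margin of error scales as 1/√n, so n₂ = n₁·(E₁/E₂)².
n₂ = 273 × (22.8/15.2)² = 273 × 2.25 = 614.25
Round up: n₂ = 615.

n = 615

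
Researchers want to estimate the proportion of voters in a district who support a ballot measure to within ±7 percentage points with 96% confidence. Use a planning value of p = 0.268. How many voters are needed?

For a proportion with margin E = 0.07 at 96% confidence, z = 2.054.
n = p̂(1−p̂)(z/E)² = 0.268 × 0.732 × (2.054/0.07)² = 168.91
Round up: n = 169.

n = 169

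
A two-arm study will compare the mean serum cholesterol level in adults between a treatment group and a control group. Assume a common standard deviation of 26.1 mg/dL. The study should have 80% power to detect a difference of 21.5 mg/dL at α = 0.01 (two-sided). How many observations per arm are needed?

For two equal groups, n per group = 2·((z_{α/2} + z_β)·σ/δ)².
z_{α/2} = 2.576; z_β = 0.842 (power 80%).
n = 2 × (3.418 × 26.1 / 21.5)² = 2 × 17.22 = 34.44
Round up: n = 35 per group.

35 per group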